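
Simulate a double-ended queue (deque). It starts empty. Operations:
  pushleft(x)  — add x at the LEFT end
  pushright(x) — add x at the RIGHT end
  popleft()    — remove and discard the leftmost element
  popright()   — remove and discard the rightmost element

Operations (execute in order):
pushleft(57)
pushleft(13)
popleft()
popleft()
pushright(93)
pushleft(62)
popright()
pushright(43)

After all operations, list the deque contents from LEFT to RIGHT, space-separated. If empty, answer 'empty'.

pushleft(57): [57]
pushleft(13): [13, 57]
popleft(): [57]
popleft(): []
pushright(93): [93]
pushleft(62): [62, 93]
popright(): [62]
pushright(43): [62, 43]

Answer: 62 43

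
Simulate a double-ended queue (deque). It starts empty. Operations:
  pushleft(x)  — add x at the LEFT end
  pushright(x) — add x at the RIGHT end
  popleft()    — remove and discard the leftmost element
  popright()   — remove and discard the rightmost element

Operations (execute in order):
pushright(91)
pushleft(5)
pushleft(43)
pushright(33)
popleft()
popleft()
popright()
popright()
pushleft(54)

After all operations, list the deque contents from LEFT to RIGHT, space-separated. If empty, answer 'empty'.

Answer: 54

Derivation:
pushright(91): [91]
pushleft(5): [5, 91]
pushleft(43): [43, 5, 91]
pushright(33): [43, 5, 91, 33]
popleft(): [5, 91, 33]
popleft(): [91, 33]
popright(): [91]
popright(): []
pushleft(54): [54]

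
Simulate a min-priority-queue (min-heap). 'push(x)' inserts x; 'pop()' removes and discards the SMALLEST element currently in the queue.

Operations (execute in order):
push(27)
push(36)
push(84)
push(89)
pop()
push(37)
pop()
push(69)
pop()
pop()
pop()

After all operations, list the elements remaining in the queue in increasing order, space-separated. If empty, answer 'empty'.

push(27): heap contents = [27]
push(36): heap contents = [27, 36]
push(84): heap contents = [27, 36, 84]
push(89): heap contents = [27, 36, 84, 89]
pop() → 27: heap contents = [36, 84, 89]
push(37): heap contents = [36, 37, 84, 89]
pop() → 36: heap contents = [37, 84, 89]
push(69): heap contents = [37, 69, 84, 89]
pop() → 37: heap contents = [69, 84, 89]
pop() → 69: heap contents = [84, 89]
pop() → 84: heap contents = [89]

Answer: 89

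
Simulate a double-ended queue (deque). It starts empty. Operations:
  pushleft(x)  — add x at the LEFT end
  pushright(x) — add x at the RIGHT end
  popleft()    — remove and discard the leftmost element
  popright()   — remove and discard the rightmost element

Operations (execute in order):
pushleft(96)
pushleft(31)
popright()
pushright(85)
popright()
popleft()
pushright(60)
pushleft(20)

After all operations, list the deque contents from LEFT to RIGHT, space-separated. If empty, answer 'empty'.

pushleft(96): [96]
pushleft(31): [31, 96]
popright(): [31]
pushright(85): [31, 85]
popright(): [31]
popleft(): []
pushright(60): [60]
pushleft(20): [20, 60]

Answer: 20 60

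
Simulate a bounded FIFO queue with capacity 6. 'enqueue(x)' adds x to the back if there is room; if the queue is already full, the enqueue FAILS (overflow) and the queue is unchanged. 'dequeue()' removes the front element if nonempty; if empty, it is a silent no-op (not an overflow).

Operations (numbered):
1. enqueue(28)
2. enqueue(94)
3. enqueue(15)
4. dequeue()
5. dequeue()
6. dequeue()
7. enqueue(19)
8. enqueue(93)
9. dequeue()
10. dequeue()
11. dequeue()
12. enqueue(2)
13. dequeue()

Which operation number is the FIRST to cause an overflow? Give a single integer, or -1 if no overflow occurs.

1. enqueue(28): size=1
2. enqueue(94): size=2
3. enqueue(15): size=3
4. dequeue(): size=2
5. dequeue(): size=1
6. dequeue(): size=0
7. enqueue(19): size=1
8. enqueue(93): size=2
9. dequeue(): size=1
10. dequeue(): size=0
11. dequeue(): empty, no-op, size=0
12. enqueue(2): size=1
13. dequeue(): size=0

Answer: -1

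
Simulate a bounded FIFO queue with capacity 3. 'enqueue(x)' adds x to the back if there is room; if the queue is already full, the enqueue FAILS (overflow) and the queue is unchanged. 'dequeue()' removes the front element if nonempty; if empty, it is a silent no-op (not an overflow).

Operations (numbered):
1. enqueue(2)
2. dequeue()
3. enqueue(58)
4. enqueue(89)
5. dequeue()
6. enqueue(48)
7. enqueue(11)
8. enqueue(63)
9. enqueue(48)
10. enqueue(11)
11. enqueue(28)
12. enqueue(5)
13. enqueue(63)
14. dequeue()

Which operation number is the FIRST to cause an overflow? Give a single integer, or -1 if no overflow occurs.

Answer: 8

Derivation:
1. enqueue(2): size=1
2. dequeue(): size=0
3. enqueue(58): size=1
4. enqueue(89): size=2
5. dequeue(): size=1
6. enqueue(48): size=2
7. enqueue(11): size=3
8. enqueue(63): size=3=cap → OVERFLOW (fail)
9. enqueue(48): size=3=cap → OVERFLOW (fail)
10. enqueue(11): size=3=cap → OVERFLOW (fail)
11. enqueue(28): size=3=cap → OVERFLOW (fail)
12. enqueue(5): size=3=cap → OVERFLOW (fail)
13. enqueue(63): size=3=cap → OVERFLOW (fail)
14. dequeue(): size=2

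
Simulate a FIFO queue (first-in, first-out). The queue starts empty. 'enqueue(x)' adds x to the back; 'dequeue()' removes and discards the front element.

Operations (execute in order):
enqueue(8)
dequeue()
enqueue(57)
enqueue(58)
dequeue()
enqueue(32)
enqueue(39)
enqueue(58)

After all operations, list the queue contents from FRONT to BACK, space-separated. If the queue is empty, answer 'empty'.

enqueue(8): [8]
dequeue(): []
enqueue(57): [57]
enqueue(58): [57, 58]
dequeue(): [58]
enqueue(32): [58, 32]
enqueue(39): [58, 32, 39]
enqueue(58): [58, 32, 39, 58]

Answer: 58 32 39 58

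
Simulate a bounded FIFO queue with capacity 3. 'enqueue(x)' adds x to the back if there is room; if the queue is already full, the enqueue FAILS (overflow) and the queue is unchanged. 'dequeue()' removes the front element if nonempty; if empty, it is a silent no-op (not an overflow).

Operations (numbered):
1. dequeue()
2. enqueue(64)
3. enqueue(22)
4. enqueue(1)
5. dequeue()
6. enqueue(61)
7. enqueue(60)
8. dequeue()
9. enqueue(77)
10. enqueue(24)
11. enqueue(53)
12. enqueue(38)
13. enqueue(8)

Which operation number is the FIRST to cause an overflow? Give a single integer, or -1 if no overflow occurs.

1. dequeue(): empty, no-op, size=0
2. enqueue(64): size=1
3. enqueue(22): size=2
4. enqueue(1): size=3
5. dequeue(): size=2
6. enqueue(61): size=3
7. enqueue(60): size=3=cap → OVERFLOW (fail)
8. dequeue(): size=2
9. enqueue(77): size=3
10. enqueue(24): size=3=cap → OVERFLOW (fail)
11. enqueue(53): size=3=cap → OVERFLOW (fail)
12. enqueue(38): size=3=cap → OVERFLOW (fail)
13. enqueue(8): size=3=cap → OVERFLOW (fail)

Answer: 7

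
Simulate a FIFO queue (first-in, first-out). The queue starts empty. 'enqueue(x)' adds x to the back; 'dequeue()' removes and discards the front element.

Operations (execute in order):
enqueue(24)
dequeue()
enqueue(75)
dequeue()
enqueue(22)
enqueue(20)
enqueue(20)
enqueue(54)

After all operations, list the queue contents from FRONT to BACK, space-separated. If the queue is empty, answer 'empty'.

Answer: 22 20 20 54

Derivation:
enqueue(24): [24]
dequeue(): []
enqueue(75): [75]
dequeue(): []
enqueue(22): [22]
enqueue(20): [22, 20]
enqueue(20): [22, 20, 20]
enqueue(54): [22, 20, 20, 54]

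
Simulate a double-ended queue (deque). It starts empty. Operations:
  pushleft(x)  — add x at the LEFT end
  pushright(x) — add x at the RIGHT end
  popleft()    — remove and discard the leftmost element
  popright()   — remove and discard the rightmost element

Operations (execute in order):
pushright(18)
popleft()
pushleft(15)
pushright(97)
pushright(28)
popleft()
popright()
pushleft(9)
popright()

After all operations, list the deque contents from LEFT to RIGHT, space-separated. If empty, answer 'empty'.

pushright(18): [18]
popleft(): []
pushleft(15): [15]
pushright(97): [15, 97]
pushright(28): [15, 97, 28]
popleft(): [97, 28]
popright(): [97]
pushleft(9): [9, 97]
popright(): [9]

Answer: 9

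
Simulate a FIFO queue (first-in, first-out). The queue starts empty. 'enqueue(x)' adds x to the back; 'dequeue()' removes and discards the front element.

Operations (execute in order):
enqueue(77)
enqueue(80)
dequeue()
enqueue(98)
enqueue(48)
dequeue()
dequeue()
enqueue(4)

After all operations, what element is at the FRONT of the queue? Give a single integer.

enqueue(77): queue = [77]
enqueue(80): queue = [77, 80]
dequeue(): queue = [80]
enqueue(98): queue = [80, 98]
enqueue(48): queue = [80, 98, 48]
dequeue(): queue = [98, 48]
dequeue(): queue = [48]
enqueue(4): queue = [48, 4]

Answer: 48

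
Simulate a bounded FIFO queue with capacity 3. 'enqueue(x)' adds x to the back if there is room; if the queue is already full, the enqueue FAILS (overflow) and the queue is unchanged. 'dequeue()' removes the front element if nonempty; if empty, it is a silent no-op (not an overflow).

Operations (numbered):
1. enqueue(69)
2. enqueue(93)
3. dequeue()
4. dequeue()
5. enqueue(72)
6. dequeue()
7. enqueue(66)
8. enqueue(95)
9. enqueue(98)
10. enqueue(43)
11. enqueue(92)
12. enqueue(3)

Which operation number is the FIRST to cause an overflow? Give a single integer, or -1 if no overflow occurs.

1. enqueue(69): size=1
2. enqueue(93): size=2
3. dequeue(): size=1
4. dequeue(): size=0
5. enqueue(72): size=1
6. dequeue(): size=0
7. enqueue(66): size=1
8. enqueue(95): size=2
9. enqueue(98): size=3
10. enqueue(43): size=3=cap → OVERFLOW (fail)
11. enqueue(92): size=3=cap → OVERFLOW (fail)
12. enqueue(3): size=3=cap → OVERFLOW (fail)

Answer: 10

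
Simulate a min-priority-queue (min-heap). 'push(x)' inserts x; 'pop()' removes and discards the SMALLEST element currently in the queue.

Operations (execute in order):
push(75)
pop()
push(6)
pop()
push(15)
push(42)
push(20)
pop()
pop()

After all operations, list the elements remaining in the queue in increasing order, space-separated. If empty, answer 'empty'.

Answer: 42

Derivation:
push(75): heap contents = [75]
pop() → 75: heap contents = []
push(6): heap contents = [6]
pop() → 6: heap contents = []
push(15): heap contents = [15]
push(42): heap contents = [15, 42]
push(20): heap contents = [15, 20, 42]
pop() → 15: heap contents = [20, 42]
pop() → 20: heap contents = [42]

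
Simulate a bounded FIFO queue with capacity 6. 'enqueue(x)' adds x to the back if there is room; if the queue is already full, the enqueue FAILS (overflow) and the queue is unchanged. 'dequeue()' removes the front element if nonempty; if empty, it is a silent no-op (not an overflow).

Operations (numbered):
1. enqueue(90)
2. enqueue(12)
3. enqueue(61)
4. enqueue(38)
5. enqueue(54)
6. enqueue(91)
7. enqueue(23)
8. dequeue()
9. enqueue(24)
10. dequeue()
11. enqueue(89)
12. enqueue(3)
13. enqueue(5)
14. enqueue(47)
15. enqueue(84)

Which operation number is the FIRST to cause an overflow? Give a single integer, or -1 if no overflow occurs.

Answer: 7

Derivation:
1. enqueue(90): size=1
2. enqueue(12): size=2
3. enqueue(61): size=3
4. enqueue(38): size=4
5. enqueue(54): size=5
6. enqueue(91): size=6
7. enqueue(23): size=6=cap → OVERFLOW (fail)
8. dequeue(): size=5
9. enqueue(24): size=6
10. dequeue(): size=5
11. enqueue(89): size=6
12. enqueue(3): size=6=cap → OVERFLOW (fail)
13. enqueue(5): size=6=cap → OVERFLOW (fail)
14. enqueue(47): size=6=cap → OVERFLOW (fail)
15. enqueue(84): size=6=cap → OVERFLOW (fail)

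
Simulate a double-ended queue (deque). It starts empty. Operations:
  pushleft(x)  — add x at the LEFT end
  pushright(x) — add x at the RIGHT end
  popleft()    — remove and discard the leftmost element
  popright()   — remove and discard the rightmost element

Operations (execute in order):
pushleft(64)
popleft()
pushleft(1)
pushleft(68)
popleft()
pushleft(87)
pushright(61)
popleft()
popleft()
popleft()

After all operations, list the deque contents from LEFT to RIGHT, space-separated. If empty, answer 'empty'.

Answer: empty

Derivation:
pushleft(64): [64]
popleft(): []
pushleft(1): [1]
pushleft(68): [68, 1]
popleft(): [1]
pushleft(87): [87, 1]
pushright(61): [87, 1, 61]
popleft(): [1, 61]
popleft(): [61]
popleft(): []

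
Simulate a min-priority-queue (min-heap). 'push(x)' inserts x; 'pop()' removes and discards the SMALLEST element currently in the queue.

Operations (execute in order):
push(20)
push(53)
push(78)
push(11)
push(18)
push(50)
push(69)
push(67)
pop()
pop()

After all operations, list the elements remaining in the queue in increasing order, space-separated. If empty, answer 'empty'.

push(20): heap contents = [20]
push(53): heap contents = [20, 53]
push(78): heap contents = [20, 53, 78]
push(11): heap contents = [11, 20, 53, 78]
push(18): heap contents = [11, 18, 20, 53, 78]
push(50): heap contents = [11, 18, 20, 50, 53, 78]
push(69): heap contents = [11, 18, 20, 50, 53, 69, 78]
push(67): heap contents = [11, 18, 20, 50, 53, 67, 69, 78]
pop() → 11: heap contents = [18, 20, 50, 53, 67, 69, 78]
pop() → 18: heap contents = [20, 50, 53, 67, 69, 78]

Answer: 20 50 53 67 69 78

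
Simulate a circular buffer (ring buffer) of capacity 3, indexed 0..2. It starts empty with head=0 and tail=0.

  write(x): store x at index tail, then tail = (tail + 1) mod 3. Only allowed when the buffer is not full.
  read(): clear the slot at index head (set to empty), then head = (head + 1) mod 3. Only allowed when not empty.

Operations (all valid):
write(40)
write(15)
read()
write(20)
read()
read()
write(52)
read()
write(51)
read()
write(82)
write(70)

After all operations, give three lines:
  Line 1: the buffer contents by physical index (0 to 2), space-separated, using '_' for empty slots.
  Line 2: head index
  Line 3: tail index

write(40): buf=[40 _ _], head=0, tail=1, size=1
write(15): buf=[40 15 _], head=0, tail=2, size=2
read(): buf=[_ 15 _], head=1, tail=2, size=1
write(20): buf=[_ 15 20], head=1, tail=0, size=2
read(): buf=[_ _ 20], head=2, tail=0, size=1
read(): buf=[_ _ _], head=0, tail=0, size=0
write(52): buf=[52 _ _], head=0, tail=1, size=1
read(): buf=[_ _ _], head=1, tail=1, size=0
write(51): buf=[_ 51 _], head=1, tail=2, size=1
read(): buf=[_ _ _], head=2, tail=2, size=0
write(82): buf=[_ _ 82], head=2, tail=0, size=1
write(70): buf=[70 _ 82], head=2, tail=1, size=2

Answer: 70 _ 82
2
1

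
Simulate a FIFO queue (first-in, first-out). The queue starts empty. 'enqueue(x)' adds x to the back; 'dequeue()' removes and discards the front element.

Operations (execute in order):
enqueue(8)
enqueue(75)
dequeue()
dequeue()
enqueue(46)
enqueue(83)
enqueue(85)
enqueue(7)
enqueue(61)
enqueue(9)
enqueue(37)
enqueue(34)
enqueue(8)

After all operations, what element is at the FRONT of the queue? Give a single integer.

Answer: 46

Derivation:
enqueue(8): queue = [8]
enqueue(75): queue = [8, 75]
dequeue(): queue = [75]
dequeue(): queue = []
enqueue(46): queue = [46]
enqueue(83): queue = [46, 83]
enqueue(85): queue = [46, 83, 85]
enqueue(7): queue = [46, 83, 85, 7]
enqueue(61): queue = [46, 83, 85, 7, 61]
enqueue(9): queue = [46, 83, 85, 7, 61, 9]
enqueue(37): queue = [46, 83, 85, 7, 61, 9, 37]
enqueue(34): queue = [46, 83, 85, 7, 61, 9, 37, 34]
enqueue(8): queue = [46, 83, 85, 7, 61, 9, 37, 34, 8]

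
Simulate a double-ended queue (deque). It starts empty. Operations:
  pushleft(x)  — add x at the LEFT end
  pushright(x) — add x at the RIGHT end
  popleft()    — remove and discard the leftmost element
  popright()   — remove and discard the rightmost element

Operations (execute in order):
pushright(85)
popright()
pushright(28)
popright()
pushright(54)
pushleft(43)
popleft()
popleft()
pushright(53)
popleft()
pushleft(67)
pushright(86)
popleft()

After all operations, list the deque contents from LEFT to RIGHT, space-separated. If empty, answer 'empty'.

pushright(85): [85]
popright(): []
pushright(28): [28]
popright(): []
pushright(54): [54]
pushleft(43): [43, 54]
popleft(): [54]
popleft(): []
pushright(53): [53]
popleft(): []
pushleft(67): [67]
pushright(86): [67, 86]
popleft(): [86]

Answer: 86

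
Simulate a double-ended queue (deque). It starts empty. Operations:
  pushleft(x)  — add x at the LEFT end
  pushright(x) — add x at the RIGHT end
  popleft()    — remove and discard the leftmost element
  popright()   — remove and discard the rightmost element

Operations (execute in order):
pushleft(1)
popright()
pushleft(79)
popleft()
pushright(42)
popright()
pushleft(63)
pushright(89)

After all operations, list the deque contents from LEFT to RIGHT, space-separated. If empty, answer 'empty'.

pushleft(1): [1]
popright(): []
pushleft(79): [79]
popleft(): []
pushright(42): [42]
popright(): []
pushleft(63): [63]
pushright(89): [63, 89]

Answer: 63 89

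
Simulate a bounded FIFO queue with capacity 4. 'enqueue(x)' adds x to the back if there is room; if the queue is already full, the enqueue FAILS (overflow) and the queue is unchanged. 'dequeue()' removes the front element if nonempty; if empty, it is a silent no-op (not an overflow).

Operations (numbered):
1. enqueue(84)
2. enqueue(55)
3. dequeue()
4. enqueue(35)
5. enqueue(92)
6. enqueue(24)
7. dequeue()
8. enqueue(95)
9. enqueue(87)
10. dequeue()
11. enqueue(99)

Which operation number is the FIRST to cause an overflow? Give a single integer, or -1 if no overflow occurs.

1. enqueue(84): size=1
2. enqueue(55): size=2
3. dequeue(): size=1
4. enqueue(35): size=2
5. enqueue(92): size=3
6. enqueue(24): size=4
7. dequeue(): size=3
8. enqueue(95): size=4
9. enqueue(87): size=4=cap → OVERFLOW (fail)
10. dequeue(): size=3
11. enqueue(99): size=4

Answer: 9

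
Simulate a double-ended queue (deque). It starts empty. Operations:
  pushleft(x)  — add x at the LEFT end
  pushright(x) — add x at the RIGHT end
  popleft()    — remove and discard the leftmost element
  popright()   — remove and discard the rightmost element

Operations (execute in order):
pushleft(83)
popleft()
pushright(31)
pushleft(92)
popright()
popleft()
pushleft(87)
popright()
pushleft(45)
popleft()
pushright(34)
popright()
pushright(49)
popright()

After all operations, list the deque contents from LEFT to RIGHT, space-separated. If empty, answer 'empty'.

pushleft(83): [83]
popleft(): []
pushright(31): [31]
pushleft(92): [92, 31]
popright(): [92]
popleft(): []
pushleft(87): [87]
popright(): []
pushleft(45): [45]
popleft(): []
pushright(34): [34]
popright(): []
pushright(49): [49]
popright(): []

Answer: empty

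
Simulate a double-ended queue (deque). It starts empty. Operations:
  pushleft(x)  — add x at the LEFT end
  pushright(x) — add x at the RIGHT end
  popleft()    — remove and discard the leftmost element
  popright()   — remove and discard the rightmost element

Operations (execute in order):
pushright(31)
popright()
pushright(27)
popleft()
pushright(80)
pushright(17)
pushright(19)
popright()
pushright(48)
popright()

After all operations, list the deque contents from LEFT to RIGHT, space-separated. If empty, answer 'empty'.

Answer: 80 17

Derivation:
pushright(31): [31]
popright(): []
pushright(27): [27]
popleft(): []
pushright(80): [80]
pushright(17): [80, 17]
pushright(19): [80, 17, 19]
popright(): [80, 17]
pushright(48): [80, 17, 48]
popright(): [80, 17]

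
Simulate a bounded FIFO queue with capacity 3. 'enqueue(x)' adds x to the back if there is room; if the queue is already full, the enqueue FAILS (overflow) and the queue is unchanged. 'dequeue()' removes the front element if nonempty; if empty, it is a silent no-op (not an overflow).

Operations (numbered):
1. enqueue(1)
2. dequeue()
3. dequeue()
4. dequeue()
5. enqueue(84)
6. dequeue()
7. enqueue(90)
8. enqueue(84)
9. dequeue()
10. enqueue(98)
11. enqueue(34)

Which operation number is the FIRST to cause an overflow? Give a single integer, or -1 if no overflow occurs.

1. enqueue(1): size=1
2. dequeue(): size=0
3. dequeue(): empty, no-op, size=0
4. dequeue(): empty, no-op, size=0
5. enqueue(84): size=1
6. dequeue(): size=0
7. enqueue(90): size=1
8. enqueue(84): size=2
9. dequeue(): size=1
10. enqueue(98): size=2
11. enqueue(34): size=3

Answer: -1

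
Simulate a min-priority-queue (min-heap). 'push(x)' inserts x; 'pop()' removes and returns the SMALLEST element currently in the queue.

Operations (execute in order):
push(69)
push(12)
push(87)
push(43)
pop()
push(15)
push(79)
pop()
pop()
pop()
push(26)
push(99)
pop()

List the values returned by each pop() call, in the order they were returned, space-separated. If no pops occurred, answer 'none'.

Answer: 12 15 43 69 26

Derivation:
push(69): heap contents = [69]
push(12): heap contents = [12, 69]
push(87): heap contents = [12, 69, 87]
push(43): heap contents = [12, 43, 69, 87]
pop() → 12: heap contents = [43, 69, 87]
push(15): heap contents = [15, 43, 69, 87]
push(79): heap contents = [15, 43, 69, 79, 87]
pop() → 15: heap contents = [43, 69, 79, 87]
pop() → 43: heap contents = [69, 79, 87]
pop() → 69: heap contents = [79, 87]
push(26): heap contents = [26, 79, 87]
push(99): heap contents = [26, 79, 87, 99]
pop() → 26: heap contents = [79, 87, 99]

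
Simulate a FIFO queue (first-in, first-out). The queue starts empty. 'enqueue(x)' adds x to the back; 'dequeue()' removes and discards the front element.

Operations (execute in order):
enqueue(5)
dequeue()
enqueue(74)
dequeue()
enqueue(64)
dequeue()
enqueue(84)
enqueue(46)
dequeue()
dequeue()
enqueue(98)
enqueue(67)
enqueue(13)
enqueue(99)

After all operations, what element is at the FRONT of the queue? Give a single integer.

enqueue(5): queue = [5]
dequeue(): queue = []
enqueue(74): queue = [74]
dequeue(): queue = []
enqueue(64): queue = [64]
dequeue(): queue = []
enqueue(84): queue = [84]
enqueue(46): queue = [84, 46]
dequeue(): queue = [46]
dequeue(): queue = []
enqueue(98): queue = [98]
enqueue(67): queue = [98, 67]
enqueue(13): queue = [98, 67, 13]
enqueue(99): queue = [98, 67, 13, 99]

Answer: 98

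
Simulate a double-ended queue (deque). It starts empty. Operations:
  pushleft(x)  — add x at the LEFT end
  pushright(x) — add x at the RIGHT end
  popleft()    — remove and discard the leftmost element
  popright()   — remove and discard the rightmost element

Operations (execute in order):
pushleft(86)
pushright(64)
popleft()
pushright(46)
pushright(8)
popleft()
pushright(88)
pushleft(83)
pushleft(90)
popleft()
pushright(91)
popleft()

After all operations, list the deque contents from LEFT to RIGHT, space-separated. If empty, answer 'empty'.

Answer: 46 8 88 91

Derivation:
pushleft(86): [86]
pushright(64): [86, 64]
popleft(): [64]
pushright(46): [64, 46]
pushright(8): [64, 46, 8]
popleft(): [46, 8]
pushright(88): [46, 8, 88]
pushleft(83): [83, 46, 8, 88]
pushleft(90): [90, 83, 46, 8, 88]
popleft(): [83, 46, 8, 88]
pushright(91): [83, 46, 8, 88, 91]
popleft(): [46, 8, 88, 91]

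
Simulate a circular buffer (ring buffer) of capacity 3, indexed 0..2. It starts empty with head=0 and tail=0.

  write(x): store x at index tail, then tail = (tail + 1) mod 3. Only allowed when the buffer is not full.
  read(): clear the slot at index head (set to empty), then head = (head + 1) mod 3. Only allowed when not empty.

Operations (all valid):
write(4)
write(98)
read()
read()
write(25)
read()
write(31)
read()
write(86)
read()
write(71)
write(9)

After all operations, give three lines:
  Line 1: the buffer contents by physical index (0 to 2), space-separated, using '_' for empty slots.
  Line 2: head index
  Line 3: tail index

write(4): buf=[4 _ _], head=0, tail=1, size=1
write(98): buf=[4 98 _], head=0, tail=2, size=2
read(): buf=[_ 98 _], head=1, tail=2, size=1
read(): buf=[_ _ _], head=2, tail=2, size=0
write(25): buf=[_ _ 25], head=2, tail=0, size=1
read(): buf=[_ _ _], head=0, tail=0, size=0
write(31): buf=[31 _ _], head=0, tail=1, size=1
read(): buf=[_ _ _], head=1, tail=1, size=0
write(86): buf=[_ 86 _], head=1, tail=2, size=1
read(): buf=[_ _ _], head=2, tail=2, size=0
write(71): buf=[_ _ 71], head=2, tail=0, size=1
write(9): buf=[9 _ 71], head=2, tail=1, size=2

Answer: 9 _ 71
2
1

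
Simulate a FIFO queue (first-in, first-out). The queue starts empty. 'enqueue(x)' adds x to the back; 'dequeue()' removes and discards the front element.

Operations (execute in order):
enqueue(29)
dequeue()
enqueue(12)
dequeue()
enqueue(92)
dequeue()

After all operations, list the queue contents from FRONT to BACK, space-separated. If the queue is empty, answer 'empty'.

Answer: empty

Derivation:
enqueue(29): [29]
dequeue(): []
enqueue(12): [12]
dequeue(): []
enqueue(92): [92]
dequeue(): []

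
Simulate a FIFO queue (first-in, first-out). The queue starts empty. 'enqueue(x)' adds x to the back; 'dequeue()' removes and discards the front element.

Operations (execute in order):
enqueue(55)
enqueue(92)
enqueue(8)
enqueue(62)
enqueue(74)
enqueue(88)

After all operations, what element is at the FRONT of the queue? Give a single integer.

Answer: 55

Derivation:
enqueue(55): queue = [55]
enqueue(92): queue = [55, 92]
enqueue(8): queue = [55, 92, 8]
enqueue(62): queue = [55, 92, 8, 62]
enqueue(74): queue = [55, 92, 8, 62, 74]
enqueue(88): queue = [55, 92, 8, 62, 74, 88]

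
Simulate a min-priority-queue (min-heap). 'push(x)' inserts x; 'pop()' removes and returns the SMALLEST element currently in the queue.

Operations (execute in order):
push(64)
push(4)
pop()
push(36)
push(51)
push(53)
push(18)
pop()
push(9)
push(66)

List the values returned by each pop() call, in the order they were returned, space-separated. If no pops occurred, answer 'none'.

push(64): heap contents = [64]
push(4): heap contents = [4, 64]
pop() → 4: heap contents = [64]
push(36): heap contents = [36, 64]
push(51): heap contents = [36, 51, 64]
push(53): heap contents = [36, 51, 53, 64]
push(18): heap contents = [18, 36, 51, 53, 64]
pop() → 18: heap contents = [36, 51, 53, 64]
push(9): heap contents = [9, 36, 51, 53, 64]
push(66): heap contents = [9, 36, 51, 53, 64, 66]

Answer: 4 18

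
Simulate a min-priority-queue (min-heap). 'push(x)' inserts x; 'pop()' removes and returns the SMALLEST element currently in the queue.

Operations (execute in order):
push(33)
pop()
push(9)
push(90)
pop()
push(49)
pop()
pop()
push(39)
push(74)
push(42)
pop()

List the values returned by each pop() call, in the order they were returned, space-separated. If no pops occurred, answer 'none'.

push(33): heap contents = [33]
pop() → 33: heap contents = []
push(9): heap contents = [9]
push(90): heap contents = [9, 90]
pop() → 9: heap contents = [90]
push(49): heap contents = [49, 90]
pop() → 49: heap contents = [90]
pop() → 90: heap contents = []
push(39): heap contents = [39]
push(74): heap contents = [39, 74]
push(42): heap contents = [39, 42, 74]
pop() → 39: heap contents = [42, 74]

Answer: 33 9 49 90 39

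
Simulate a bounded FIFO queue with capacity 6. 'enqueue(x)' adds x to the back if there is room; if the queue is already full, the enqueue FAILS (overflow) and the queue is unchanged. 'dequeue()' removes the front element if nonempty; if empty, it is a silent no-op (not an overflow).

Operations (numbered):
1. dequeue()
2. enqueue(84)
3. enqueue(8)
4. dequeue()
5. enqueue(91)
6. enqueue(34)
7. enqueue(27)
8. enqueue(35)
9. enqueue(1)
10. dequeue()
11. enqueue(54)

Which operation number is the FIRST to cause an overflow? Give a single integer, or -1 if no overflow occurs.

Answer: -1

Derivation:
1. dequeue(): empty, no-op, size=0
2. enqueue(84): size=1
3. enqueue(8): size=2
4. dequeue(): size=1
5. enqueue(91): size=2
6. enqueue(34): size=3
7. enqueue(27): size=4
8. enqueue(35): size=5
9. enqueue(1): size=6
10. dequeue(): size=5
11. enqueue(54): size=6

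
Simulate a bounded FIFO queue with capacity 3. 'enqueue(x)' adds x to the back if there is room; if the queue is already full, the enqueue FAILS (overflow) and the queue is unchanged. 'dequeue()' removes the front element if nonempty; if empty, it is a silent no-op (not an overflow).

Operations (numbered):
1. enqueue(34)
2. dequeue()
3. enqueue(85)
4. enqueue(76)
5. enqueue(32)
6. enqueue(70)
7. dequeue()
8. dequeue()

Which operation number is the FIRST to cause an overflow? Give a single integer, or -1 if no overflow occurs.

Answer: 6

Derivation:
1. enqueue(34): size=1
2. dequeue(): size=0
3. enqueue(85): size=1
4. enqueue(76): size=2
5. enqueue(32): size=3
6. enqueue(70): size=3=cap → OVERFLOW (fail)
7. dequeue(): size=2
8. dequeue(): size=1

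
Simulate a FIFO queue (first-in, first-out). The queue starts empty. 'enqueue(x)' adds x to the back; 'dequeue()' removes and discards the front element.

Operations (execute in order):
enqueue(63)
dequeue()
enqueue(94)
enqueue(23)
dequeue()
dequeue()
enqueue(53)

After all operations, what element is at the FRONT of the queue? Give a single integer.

enqueue(63): queue = [63]
dequeue(): queue = []
enqueue(94): queue = [94]
enqueue(23): queue = [94, 23]
dequeue(): queue = [23]
dequeue(): queue = []
enqueue(53): queue = [53]

Answer: 53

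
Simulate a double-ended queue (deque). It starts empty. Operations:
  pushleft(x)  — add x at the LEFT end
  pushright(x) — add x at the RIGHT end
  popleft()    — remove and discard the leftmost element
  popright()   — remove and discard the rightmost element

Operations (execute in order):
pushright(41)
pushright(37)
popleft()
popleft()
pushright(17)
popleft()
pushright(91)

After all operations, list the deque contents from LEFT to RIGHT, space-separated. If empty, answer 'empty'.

pushright(41): [41]
pushright(37): [41, 37]
popleft(): [37]
popleft(): []
pushright(17): [17]
popleft(): []
pushright(91): [91]

Answer: 91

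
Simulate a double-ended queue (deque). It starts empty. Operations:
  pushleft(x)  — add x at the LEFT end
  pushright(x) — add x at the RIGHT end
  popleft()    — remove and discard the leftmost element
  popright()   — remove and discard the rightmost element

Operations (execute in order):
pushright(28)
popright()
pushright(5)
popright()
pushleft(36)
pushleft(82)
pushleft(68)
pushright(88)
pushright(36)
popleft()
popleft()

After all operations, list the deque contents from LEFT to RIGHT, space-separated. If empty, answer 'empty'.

pushright(28): [28]
popright(): []
pushright(5): [5]
popright(): []
pushleft(36): [36]
pushleft(82): [82, 36]
pushleft(68): [68, 82, 36]
pushright(88): [68, 82, 36, 88]
pushright(36): [68, 82, 36, 88, 36]
popleft(): [82, 36, 88, 36]
popleft(): [36, 88, 36]

Answer: 36 88 36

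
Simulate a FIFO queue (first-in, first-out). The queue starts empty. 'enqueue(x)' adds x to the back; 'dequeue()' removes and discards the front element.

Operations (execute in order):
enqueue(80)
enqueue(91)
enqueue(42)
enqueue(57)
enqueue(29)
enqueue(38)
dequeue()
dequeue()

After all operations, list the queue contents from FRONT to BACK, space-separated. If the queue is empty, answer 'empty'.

Answer: 42 57 29 38

Derivation:
enqueue(80): [80]
enqueue(91): [80, 91]
enqueue(42): [80, 91, 42]
enqueue(57): [80, 91, 42, 57]
enqueue(29): [80, 91, 42, 57, 29]
enqueue(38): [80, 91, 42, 57, 29, 38]
dequeue(): [91, 42, 57, 29, 38]
dequeue(): [42, 57, 29, 38]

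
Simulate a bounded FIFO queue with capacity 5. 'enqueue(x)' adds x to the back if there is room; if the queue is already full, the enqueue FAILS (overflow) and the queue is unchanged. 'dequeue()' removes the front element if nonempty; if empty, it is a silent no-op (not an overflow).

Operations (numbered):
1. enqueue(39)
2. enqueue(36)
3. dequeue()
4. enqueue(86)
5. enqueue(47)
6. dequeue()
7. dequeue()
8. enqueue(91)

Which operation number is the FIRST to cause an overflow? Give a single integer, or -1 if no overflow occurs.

1. enqueue(39): size=1
2. enqueue(36): size=2
3. dequeue(): size=1
4. enqueue(86): size=2
5. enqueue(47): size=3
6. dequeue(): size=2
7. dequeue(): size=1
8. enqueue(91): size=2

Answer: -1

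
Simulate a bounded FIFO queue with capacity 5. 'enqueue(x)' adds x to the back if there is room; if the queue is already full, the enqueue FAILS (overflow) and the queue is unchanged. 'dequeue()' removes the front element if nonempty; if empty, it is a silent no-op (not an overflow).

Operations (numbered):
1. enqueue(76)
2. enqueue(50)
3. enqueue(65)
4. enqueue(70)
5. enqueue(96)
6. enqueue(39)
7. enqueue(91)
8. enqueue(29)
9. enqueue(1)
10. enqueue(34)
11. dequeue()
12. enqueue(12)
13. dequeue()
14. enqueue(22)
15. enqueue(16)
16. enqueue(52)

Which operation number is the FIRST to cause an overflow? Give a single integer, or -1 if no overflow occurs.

1. enqueue(76): size=1
2. enqueue(50): size=2
3. enqueue(65): size=3
4. enqueue(70): size=4
5. enqueue(96): size=5
6. enqueue(39): size=5=cap → OVERFLOW (fail)
7. enqueue(91): size=5=cap → OVERFLOW (fail)
8. enqueue(29): size=5=cap → OVERFLOW (fail)
9. enqueue(1): size=5=cap → OVERFLOW (fail)
10. enqueue(34): size=5=cap → OVERFLOW (fail)
11. dequeue(): size=4
12. enqueue(12): size=5
13. dequeue(): size=4
14. enqueue(22): size=5
15. enqueue(16): size=5=cap → OVERFLOW (fail)
16. enqueue(52): size=5=cap → OVERFLOW (fail)

Answer: 6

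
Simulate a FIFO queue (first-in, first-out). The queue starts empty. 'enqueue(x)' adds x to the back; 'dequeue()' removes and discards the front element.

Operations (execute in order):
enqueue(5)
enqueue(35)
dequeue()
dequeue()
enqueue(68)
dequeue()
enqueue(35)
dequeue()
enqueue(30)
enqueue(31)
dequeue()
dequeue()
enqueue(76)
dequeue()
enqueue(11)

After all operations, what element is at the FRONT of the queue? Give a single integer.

enqueue(5): queue = [5]
enqueue(35): queue = [5, 35]
dequeue(): queue = [35]
dequeue(): queue = []
enqueue(68): queue = [68]
dequeue(): queue = []
enqueue(35): queue = [35]
dequeue(): queue = []
enqueue(30): queue = [30]
enqueue(31): queue = [30, 31]
dequeue(): queue = [31]
dequeue(): queue = []
enqueue(76): queue = [76]
dequeue(): queue = []
enqueue(11): queue = [11]

Answer: 11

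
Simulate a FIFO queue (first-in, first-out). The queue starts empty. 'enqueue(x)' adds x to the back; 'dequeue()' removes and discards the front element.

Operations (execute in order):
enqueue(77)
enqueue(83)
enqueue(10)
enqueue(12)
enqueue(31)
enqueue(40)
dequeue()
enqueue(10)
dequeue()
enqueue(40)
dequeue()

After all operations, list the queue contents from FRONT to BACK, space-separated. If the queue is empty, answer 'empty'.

enqueue(77): [77]
enqueue(83): [77, 83]
enqueue(10): [77, 83, 10]
enqueue(12): [77, 83, 10, 12]
enqueue(31): [77, 83, 10, 12, 31]
enqueue(40): [77, 83, 10, 12, 31, 40]
dequeue(): [83, 10, 12, 31, 40]
enqueue(10): [83, 10, 12, 31, 40, 10]
dequeue(): [10, 12, 31, 40, 10]
enqueue(40): [10, 12, 31, 40, 10, 40]
dequeue(): [12, 31, 40, 10, 40]

Answer: 12 31 40 10 40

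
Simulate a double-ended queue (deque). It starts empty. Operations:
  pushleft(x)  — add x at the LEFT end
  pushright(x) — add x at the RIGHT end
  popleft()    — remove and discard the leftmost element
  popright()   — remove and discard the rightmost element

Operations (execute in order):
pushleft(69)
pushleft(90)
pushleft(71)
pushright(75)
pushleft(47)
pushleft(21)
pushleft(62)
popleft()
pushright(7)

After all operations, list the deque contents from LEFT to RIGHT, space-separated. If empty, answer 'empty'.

Answer: 21 47 71 90 69 75 7

Derivation:
pushleft(69): [69]
pushleft(90): [90, 69]
pushleft(71): [71, 90, 69]
pushright(75): [71, 90, 69, 75]
pushleft(47): [47, 71, 90, 69, 75]
pushleft(21): [21, 47, 71, 90, 69, 75]
pushleft(62): [62, 21, 47, 71, 90, 69, 75]
popleft(): [21, 47, 71, 90, 69, 75]
pushright(7): [21, 47, 71, 90, 69, 75, 7]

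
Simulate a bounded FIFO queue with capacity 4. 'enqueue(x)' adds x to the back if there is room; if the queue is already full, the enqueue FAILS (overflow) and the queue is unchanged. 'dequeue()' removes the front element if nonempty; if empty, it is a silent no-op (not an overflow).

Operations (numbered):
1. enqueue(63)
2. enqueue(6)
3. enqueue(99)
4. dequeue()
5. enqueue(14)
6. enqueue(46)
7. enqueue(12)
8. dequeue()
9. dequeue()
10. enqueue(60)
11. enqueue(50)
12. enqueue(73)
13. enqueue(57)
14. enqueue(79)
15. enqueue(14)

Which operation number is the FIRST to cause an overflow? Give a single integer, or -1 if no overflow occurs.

Answer: 7

Derivation:
1. enqueue(63): size=1
2. enqueue(6): size=2
3. enqueue(99): size=3
4. dequeue(): size=2
5. enqueue(14): size=3
6. enqueue(46): size=4
7. enqueue(12): size=4=cap → OVERFLOW (fail)
8. dequeue(): size=3
9. dequeue(): size=2
10. enqueue(60): size=3
11. enqueue(50): size=4
12. enqueue(73): size=4=cap → OVERFLOW (fail)
13. enqueue(57): size=4=cap → OVERFLOW (fail)
14. enqueue(79): size=4=cap → OVERFLOW (fail)
15. enqueue(14): size=4=cap → OVERFLOW (fail)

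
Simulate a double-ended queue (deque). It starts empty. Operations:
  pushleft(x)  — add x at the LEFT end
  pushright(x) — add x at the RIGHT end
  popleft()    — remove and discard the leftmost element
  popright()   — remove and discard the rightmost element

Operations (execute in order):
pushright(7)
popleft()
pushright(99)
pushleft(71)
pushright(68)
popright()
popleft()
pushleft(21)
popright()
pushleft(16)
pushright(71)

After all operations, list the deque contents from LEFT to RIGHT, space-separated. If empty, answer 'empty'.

pushright(7): [7]
popleft(): []
pushright(99): [99]
pushleft(71): [71, 99]
pushright(68): [71, 99, 68]
popright(): [71, 99]
popleft(): [99]
pushleft(21): [21, 99]
popright(): [21]
pushleft(16): [16, 21]
pushright(71): [16, 21, 71]

Answer: 16 21 71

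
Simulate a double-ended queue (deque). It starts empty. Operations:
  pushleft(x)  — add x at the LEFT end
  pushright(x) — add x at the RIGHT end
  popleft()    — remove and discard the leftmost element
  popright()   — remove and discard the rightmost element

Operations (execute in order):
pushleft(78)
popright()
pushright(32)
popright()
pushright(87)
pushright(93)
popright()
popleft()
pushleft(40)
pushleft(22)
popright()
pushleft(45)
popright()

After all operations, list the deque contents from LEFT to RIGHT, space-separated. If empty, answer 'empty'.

pushleft(78): [78]
popright(): []
pushright(32): [32]
popright(): []
pushright(87): [87]
pushright(93): [87, 93]
popright(): [87]
popleft(): []
pushleft(40): [40]
pushleft(22): [22, 40]
popright(): [22]
pushleft(45): [45, 22]
popright(): [45]

Answer: 45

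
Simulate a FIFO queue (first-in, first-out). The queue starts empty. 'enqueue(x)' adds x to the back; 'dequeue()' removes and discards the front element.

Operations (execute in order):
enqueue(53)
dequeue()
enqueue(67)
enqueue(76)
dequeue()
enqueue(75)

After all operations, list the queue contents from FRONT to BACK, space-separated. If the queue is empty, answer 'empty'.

Answer: 76 75

Derivation:
enqueue(53): [53]
dequeue(): []
enqueue(67): [67]
enqueue(76): [67, 76]
dequeue(): [76]
enqueue(75): [76, 75]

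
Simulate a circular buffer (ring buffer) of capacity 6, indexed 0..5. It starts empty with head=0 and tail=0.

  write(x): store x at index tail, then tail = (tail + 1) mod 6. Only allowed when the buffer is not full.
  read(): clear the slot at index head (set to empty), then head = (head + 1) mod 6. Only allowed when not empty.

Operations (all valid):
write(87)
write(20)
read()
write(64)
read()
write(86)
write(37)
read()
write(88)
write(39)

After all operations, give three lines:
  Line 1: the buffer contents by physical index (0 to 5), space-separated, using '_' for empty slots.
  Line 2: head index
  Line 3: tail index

write(87): buf=[87 _ _ _ _ _], head=0, tail=1, size=1
write(20): buf=[87 20 _ _ _ _], head=0, tail=2, size=2
read(): buf=[_ 20 _ _ _ _], head=1, tail=2, size=1
write(64): buf=[_ 20 64 _ _ _], head=1, tail=3, size=2
read(): buf=[_ _ 64 _ _ _], head=2, tail=3, size=1
write(86): buf=[_ _ 64 86 _ _], head=2, tail=4, size=2
write(37): buf=[_ _ 64 86 37 _], head=2, tail=5, size=3
read(): buf=[_ _ _ 86 37 _], head=3, tail=5, size=2
write(88): buf=[_ _ _ 86 37 88], head=3, tail=0, size=3
write(39): buf=[39 _ _ 86 37 88], head=3, tail=1, size=4

Answer: 39 _ _ 86 37 88
3
1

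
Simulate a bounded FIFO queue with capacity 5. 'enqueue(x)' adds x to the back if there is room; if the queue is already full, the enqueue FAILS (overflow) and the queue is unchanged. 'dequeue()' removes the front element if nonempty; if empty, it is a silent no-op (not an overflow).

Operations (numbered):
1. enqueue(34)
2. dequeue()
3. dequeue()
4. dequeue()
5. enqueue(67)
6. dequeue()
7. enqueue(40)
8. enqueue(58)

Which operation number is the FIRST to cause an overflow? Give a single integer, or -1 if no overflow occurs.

Answer: -1

Derivation:
1. enqueue(34): size=1
2. dequeue(): size=0
3. dequeue(): empty, no-op, size=0
4. dequeue(): empty, no-op, size=0
5. enqueue(67): size=1
6. dequeue(): size=0
7. enqueue(40): size=1
8. enqueue(58): size=2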